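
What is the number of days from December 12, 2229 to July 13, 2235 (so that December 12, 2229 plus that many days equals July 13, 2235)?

2039

Dec 12, 2229 → Dec 12, 2230: 365 days.
Dec 12, 2230 → Dec 12, 2231: 365 days.
Dec 12, 2231 → Dec 12, 2232: 366 days (Feb 29, 2232 is in that span).
Dec 12, 2232 → Dec 12, 2233: 365 days.
Dec 12, 2233 → Dec 12, 2234: 365 days.
Dec 12, 2234 → Jan 12, 2235: 31 days (December has 31).
Jan 12, 2235 → Feb 12, 2235: 31 days (January has 31).
Feb 12, 2235 → Mar 12, 2235: 28 days (February has 28).
Mar 12, 2235 → Apr 12, 2235: 31 days (March has 31).
Apr 12, 2235 → May 12, 2235: 30 days (April has 30).
May 12, 2235 → Jun 12, 2235: 31 days (May has 31).
Jun 12, 2235 → Jul 12, 2235: 30 days (June has 30).
Jul 12, 2235 → Jul 13, 2235: 1 days.
Total: 2039 days.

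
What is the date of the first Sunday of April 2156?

April 4, 2156

April 1, 2156 is a Thursday.
The first Sunday is therefore April 4 (3 days later).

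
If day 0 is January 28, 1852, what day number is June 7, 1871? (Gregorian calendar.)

7070

Jan 28, 1852 → Jan 28, 1853: 366 days (Feb 29, 1852 is in that span).
Jan 28, 1853 → Jan 28, 1854: 365 days.
Jan 28, 1854 → Jan 28, 1855: 365 days.
Jan 28, 1855 → Jan 28, 1856: 365 days.
Jan 28, 1856 → Jan 28, 1857: 366 days (Feb 29, 1856 is in that span).
Jan 28, 1857 → Jan 28, 1858: 365 days.
Jan 28, 1858 → Jan 28, 1859: 365 days.
Jan 28, 1859 → Jan 28, 1860: 365 days.
Jan 28, 1860 → Jan 28, 1861: 366 days (Feb 29, 1860 is in that span).
Jan 28, 1861 → Jan 28, 1862: 365 days.
Jan 28, 1862 → Jan 28, 1863: 365 days.
Jan 28, 1863 → Jan 28, 1864: 365 days.
Jan 28, 1864 → Jan 28, 1865: 366 days (Feb 29, 1864 is in that span).
Jan 28, 1865 → Jan 28, 1866: 365 days.
Jan 28, 1866 → Jan 28, 1867: 365 days.
Jan 28, 1867 → Jan 28, 1868: 365 days.
Jan 28, 1868 → Jan 28, 1869: 366 days (Feb 29, 1868 is in that span).
Jan 28, 1869 → Jan 28, 1870: 365 days.
Jan 28, 1870 → Jan 28, 1871: 365 days.
Jan 28, 1871 → Feb 28, 1871: 31 days (January has 31).
Feb 28, 1871 → Mar 28, 1871: 28 days (February has 28).
Mar 28, 1871 → Apr 28, 1871: 31 days (March has 31).
Apr 28, 1871 → May 28, 1871: 30 days (April has 30).
May 28, 1871 → Jun 7, 1871: 10 days.
Total: 7070 days.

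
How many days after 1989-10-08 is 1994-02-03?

1579

Oct 8, 1989 → Oct 8, 1990: 365 days.
Oct 8, 1990 → Oct 8, 1991: 365 days.
Oct 8, 1991 → Oct 8, 1992: 366 days (Feb 29, 1992 is in that span).
Oct 8, 1992 → Oct 8, 1993: 365 days.
Oct 8, 1993 → Nov 8, 1993: 31 days (October has 31).
Nov 8, 1993 → Dec 8, 1993: 30 days (November has 30).
Dec 8, 1993 → Jan 8, 1994: 31 days (December has 31).
Jan 8, 1994 → Feb 3, 1994: 26 days.
Total: 1579 days.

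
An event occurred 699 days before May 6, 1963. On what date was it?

June 6, 1961

−365 (one year) → May 6, 1962 (334 left).
−6 → Apr 30, 1962 (end of Apr, 30 days; 328 left).
−30 → Mar 31, 1962 (end of Mar, 31 days; 298 left).
−31 → Feb 28, 1962 (end of Feb, 28 days; 267 left).
−28 → Jan 31, 1962 (end of Jan, 31 days; 239 left).
−31 → Dec 31, 1961 (end of Dec, 31 days; 208 left).
−31 → Nov 30, 1961 (end of Nov, 30 days; 177 left).
−30 → Oct 31, 1961 (end of Oct, 31 days; 147 left).
−31 → Sep 30, 1961 (end of Sep, 30 days; 116 left).
−30 → Aug 31, 1961 (end of Aug, 31 days; 86 left).
−31 → Jul 31, 1961 (end of Jul, 31 days; 55 left).
−31 → Jun 30, 1961 (end of Jun, 30 days; 24 left).
−24 → Jun 6, 1961.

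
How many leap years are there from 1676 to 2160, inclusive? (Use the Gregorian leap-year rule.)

118

Multiples of 4 in [1676,2160]: 122.
Of those, multiples of 100: 5 (not leap unless ÷400).
Multiples of 400: 1.
Leap years = 122 − 5 + 1 = 118.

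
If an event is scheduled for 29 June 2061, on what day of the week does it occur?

January 1, 2061 is a Saturday.
Jan 1, 2061 → Feb 1, 2061: 31 days (January has 31).
Feb 1, 2061 → Mar 1, 2061: 28 days (February has 28).
Mar 1, 2061 → Apr 1, 2061: 31 days (March has 31).
Apr 1, 2061 → May 1, 2061: 30 days (April has 30).
May 1, 2061 → Jun 1, 2061: 31 days (May has 31).
Jun 1, 2061 → Jun 29, 2061: 28 days.
Total: 179 days.
179 mod 7 = 4, so Saturday + 4 = Wednesday.

Wednesday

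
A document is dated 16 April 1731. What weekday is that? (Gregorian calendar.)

Monday

Doomsday rule: the anchor day for the 1700s is Sunday. For year 31: 31÷12 = 2 r 7, and 7÷4 = 1, so 2+7+1 = 10.
Sunday + 10 ≡ Wednesday — that's 1731's doomsday.
In April the doomsday date is Apr 4.
Apr 16 is 12 days after Apr 4; 12 mod 7 = 5, so Wednesday + 5 = Monday.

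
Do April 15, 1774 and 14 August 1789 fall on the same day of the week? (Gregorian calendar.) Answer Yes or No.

From Apr 15, 1774 to Aug 14, 1789 is 5600 days.
5600 mod 7 = 0, so they are the same weekday.
(Apr 15, 1774 is a Friday; Aug 14, 1789 is a Friday.)

Yes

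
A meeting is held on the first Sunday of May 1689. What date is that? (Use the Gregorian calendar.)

May 1, 1689

May 1, 1689 is a Sunday.
The first Sunday is therefore May 1 (same day).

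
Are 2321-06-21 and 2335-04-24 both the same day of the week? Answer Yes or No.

No

From Jun 21, 2321 to Apr 24, 2335 is 5055 days.
5055 mod 7 = 1, so they are different weekdays.
(Jun 21, 2321 is a Tuesday; Apr 24, 2335 is a Wednesday.)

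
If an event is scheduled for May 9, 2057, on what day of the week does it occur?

January 1, 2057 is a Monday.
Jan 1, 2057 → Feb 1, 2057: 31 days (January has 31).
Feb 1, 2057 → Mar 1, 2057: 28 days (February has 28).
Mar 1, 2057 → Apr 1, 2057: 31 days (March has 31).
Apr 1, 2057 → May 1, 2057: 30 days (April has 30).
May 1, 2057 → May 9, 2057: 8 days.
Total: 128 days.
128 mod 7 = 2, so Monday + 2 = Wednesday.

Wednesday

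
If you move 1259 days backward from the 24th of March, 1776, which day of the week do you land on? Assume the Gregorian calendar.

Mar 24, 1776 is a Sunday.
1259 mod 7 = 6, so 1259 days before a Sunday is Sunday − 6 = Monday.

Monday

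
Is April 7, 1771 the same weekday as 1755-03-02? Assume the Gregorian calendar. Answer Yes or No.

From Mar 2, 1755 to Apr 7, 1771 is 5880 days.
5880 mod 7 = 0, so they are the same weekday.
(Mar 2, 1755 is a Sunday; Apr 7, 1771 is a Sunday.)

Yes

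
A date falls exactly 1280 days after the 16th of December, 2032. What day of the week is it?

First find the weekday of Dec 16, 2032. Doomsday rule: the anchor day for the 2000s is Tuesday. For year 32: 32÷12 = 2 r 8, and 8÷4 = 2, so 2+8+2 = 12.
Tuesday + 12 ≡ Sunday — that's 2032's doomsday.
In December the doomsday date is Dec 12.
Dec 16 is 4 days after Dec 12; 4 mod 7 = 4, so Sunday + 4 = Thursday.
1280 mod 7 = 6, so 1280 days after a Thursday is Thursday + 6 = Wednesday.

Wednesday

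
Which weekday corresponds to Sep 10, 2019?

Doomsday rule: the anchor day for the 2000s is Tuesday. For year 19: 19÷12 = 1 r 7, and 7÷4 = 1, so 1+7+1 = 9.
Tuesday + 9 ≡ Thursday — that's 2019's doomsday.
In September the doomsday date is Sep 5.
Sep 10 is 5 days after Sep 5; 5 mod 7 = 5, so Thursday + 5 = Tuesday.

Tuesday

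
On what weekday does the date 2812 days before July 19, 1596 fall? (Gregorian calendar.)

Jul 19, 1596 is a Friday.
2812 mod 7 = 5, so 2812 days before a Friday is Friday − 5 = Sunday.

Sunday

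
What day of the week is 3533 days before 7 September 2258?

Thursday

Sep 7, 2258 is a Tuesday.
3533 mod 7 = 5, so 3533 days before a Tuesday is Tuesday − 5 = Thursday.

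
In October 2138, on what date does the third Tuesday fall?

October 1, 2138 is a Wednesday.
The first Tuesday is therefore October 7 (6 days later).
The third Tuesday is 7 + 2×7 = October 21.

October 21, 2138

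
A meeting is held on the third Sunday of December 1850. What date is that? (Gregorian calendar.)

December 15, 1850

December 1, 1850 is a Sunday.
The first Sunday is therefore December 1 (same day).
The third Sunday is 1 + 2×7 = December 15.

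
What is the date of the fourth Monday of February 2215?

February 1, 2215 is a Wednesday.
The first Monday is therefore February 6 (5 days later).
The fourth Monday is 6 + 3×7 = February 27.

February 27, 2215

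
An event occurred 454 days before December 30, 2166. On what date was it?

October 2, 2165

−365 (one year) → Dec 30, 2165 (89 left).
−30 → Nov 30, 2165 (end of Nov, 30 days; 59 left).
−30 → Oct 31, 2165 (end of Oct, 31 days; 29 left).
−29 → Oct 2, 2165.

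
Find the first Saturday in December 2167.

December 5, 2167

December 1, 2167 is a Tuesday.
The first Saturday is therefore December 5 (4 days later).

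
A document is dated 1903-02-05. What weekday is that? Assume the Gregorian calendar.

January 1, 1903 is a Thursday.
Jan 1, 1903 → Feb 1, 1903: 31 days (January has 31).
Feb 1, 1903 → Feb 5, 1903: 4 days.
Total: 35 days.
35 mod 7 = 0, so Thursday + 0 = Thursday.

Thursday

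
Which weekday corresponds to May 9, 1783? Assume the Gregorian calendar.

Doomsday rule: the anchor day for the 1700s is Sunday. For year 83: 83÷12 = 6 r 11, and 11÷4 = 2, so 6+11+2 = 19.
Sunday + 19 ≡ Friday — that's 1783's doomsday.
In May the doomsday date is May 9.
May 9 is the doomsday itself: Friday.

Friday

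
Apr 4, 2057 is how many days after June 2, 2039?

6516

Jun 2, 2039 → Jun 2, 2040: 366 days (Feb 29, 2040 is in that span).
Jun 2, 2040 → Jun 2, 2041: 365 days.
Jun 2, 2041 → Jun 2, 2042: 365 days.
Jun 2, 2042 → Jun 2, 2043: 365 days.
Jun 2, 2043 → Jun 2, 2044: 366 days (Feb 29, 2044 is in that span).
Jun 2, 2044 → Jun 2, 2045: 365 days.
Jun 2, 2045 → Jun 2, 2046: 365 days.
Jun 2, 2046 → Jun 2, 2047: 365 days.
Jun 2, 2047 → Jun 2, 2048: 366 days (Feb 29, 2048 is in that span).
Jun 2, 2048 → Jun 2, 2049: 365 days.
Jun 2, 2049 → Jun 2, 2050: 365 days.
Jun 2, 2050 → Jun 2, 2051: 365 days.
Jun 2, 2051 → Jun 2, 2052: 366 days (Feb 29, 2052 is in that span).
Jun 2, 2052 → Jun 2, 2053: 365 days.
Jun 2, 2053 → Jun 2, 2054: 365 days.
Jun 2, 2054 → Jun 2, 2055: 365 days.
Jun 2, 2055 → Jun 2, 2056: 366 days (Feb 29, 2056 is in that span).
Jun 2, 2056 → Jul 2, 2056: 30 days (June has 30).
Jul 2, 2056 → Aug 2, 2056: 31 days (July has 31).
Aug 2, 2056 → Sep 2, 2056: 31 days (August has 31).
Sep 2, 2056 → Oct 2, 2056: 30 days (September has 30).
Oct 2, 2056 → Nov 2, 2056: 31 days (October has 31).
Nov 2, 2056 → Dec 2, 2056: 30 days (November has 30).
Dec 2, 2056 → Jan 2, 2057: 31 days (December has 31).
Jan 2, 2057 → Feb 2, 2057: 31 days (January has 31).
Feb 2, 2057 → Mar 2, 2057: 28 days (February has 28).
Mar 2, 2057 → Apr 2, 2057: 31 days (March has 31).
Apr 2, 2057 → Apr 4, 2057: 2 days.
Total: 6516 days.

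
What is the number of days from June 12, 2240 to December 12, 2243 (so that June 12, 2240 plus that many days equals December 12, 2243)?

Jun 12, 2240 → Jun 12, 2241: 365 days.
Jun 12, 2241 → Jun 12, 2242: 365 days.
Jun 12, 2242 → Jun 12, 2243: 365 days.
Jun 12, 2243 → Jul 12, 2243: 30 days (June has 30).
Jul 12, 2243 → Aug 12, 2243: 31 days (July has 31).
Aug 12, 2243 → Sep 12, 2243: 31 days (August has 31).
Sep 12, 2243 → Oct 12, 2243: 30 days (September has 30).
Oct 12, 2243 → Nov 12, 2243: 31 days (October has 31).
Nov 12, 2243 → Dec 12, 2243: 30 days.
Total: 1278 days.

1278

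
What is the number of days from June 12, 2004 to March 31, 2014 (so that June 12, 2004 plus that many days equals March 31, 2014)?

Jun 12, 2004 → Jun 12, 2005: 365 days.
Jun 12, 2005 → Jun 12, 2006: 365 days.
Jun 12, 2006 → Jun 12, 2007: 365 days.
Jun 12, 2007 → Jun 12, 2008: 366 days (Feb 29, 2008 is in that span).
Jun 12, 2008 → Jun 12, 2009: 365 days.
Jun 12, 2009 → Jun 12, 2010: 365 days.
Jun 12, 2010 → Jun 12, 2011: 365 days.
Jun 12, 2011 → Jun 12, 2012: 366 days (Feb 29, 2012 is in that span).
Jun 12, 2012 → Jun 12, 2013: 365 days.
Jun 12, 2013 → Jul 12, 2013: 30 days (June has 30).
Jul 12, 2013 → Aug 12, 2013: 31 days (July has 31).
Aug 12, 2013 → Sep 12, 2013: 31 days (August has 31).
Sep 12, 2013 → Oct 12, 2013: 30 days (September has 30).
Oct 12, 2013 → Nov 12, 2013: 31 days (October has 31).
Nov 12, 2013 → Dec 12, 2013: 30 days (November has 30).
Dec 12, 2013 → Jan 12, 2014: 31 days (December has 31).
Jan 12, 2014 → Feb 12, 2014: 31 days (January has 31).
Feb 12, 2014 → Mar 12, 2014: 28 days (February has 28).
Mar 12, 2014 → Mar 31, 2014: 19 days.
Total: 3579 days.

3579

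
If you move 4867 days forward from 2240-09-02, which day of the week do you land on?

Friday

Sep 2, 2240 is a Wednesday.
4867 mod 7 = 2, so 4867 days after a Wednesday is Wednesday + 2 = Friday.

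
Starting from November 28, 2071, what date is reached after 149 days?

April 25, 2072

Nov has 30 days: +3 → Dec 1, 2071 (146 left).
Dec has 31 days: +31 → Jan 1, 2072 (115 left).
Jan has 31 days: +31 → Feb 1, 2072 (84 left).
Feb has 29 days: +29 → Mar 1, 2072 (55 left).
Mar has 31 days: +31 → Apr 1, 2072 (24 left).
+24 → Apr 25, 2072.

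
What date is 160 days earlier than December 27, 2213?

−27 → Nov 30, 2213 (end of Nov, 30 days; 133 left).
−30 → Oct 31, 2213 (end of Oct, 31 days; 103 left).
−31 → Sep 30, 2213 (end of Sep, 30 days; 72 left).
−30 → Aug 31, 2213 (end of Aug, 31 days; 42 left).
−31 → Jul 31, 2213 (end of Jul, 31 days; 11 left).
−11 → Jul 20, 2213.

July 20, 2213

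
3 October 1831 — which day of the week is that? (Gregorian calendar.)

Doomsday rule: the anchor day for the 1800s is Friday. For year 31: 31÷12 = 2 r 7, and 7÷4 = 1, so 2+7+1 = 10.
Friday + 10 ≡ Monday — that's 1831's doomsday.
In October the doomsday date is Oct 10.
Oct 3 is 7 days before Oct 10; 7 mod 7 = 0, so Monday − 0 = Monday.

Monday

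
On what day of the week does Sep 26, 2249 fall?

Doomsday rule: the anchor day for the 2200s is Friday. For year 49: 49÷12 = 4 r 1, and 1÷4 = 0, so 4+1+0 = 5.
Friday + 5 ≡ Wednesday — that's 2249's doomsday.
In September the doomsday date is Sep 5.
Sep 26 is 21 days after Sep 5; 21 mod 7 = 0, so Wednesday + 0 = Wednesday.

Wednesday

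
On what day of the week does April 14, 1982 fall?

Wednesday

Doomsday rule: the anchor day for the 1900s is Wednesday. For year 82: 82÷12 = 6 r 10, and 10÷4 = 2, so 6+10+2 = 18.
Wednesday + 18 ≡ Sunday — that's 1982's doomsday.
In April the doomsday date is Apr 4.
Apr 14 is 10 days after Apr 4; 10 mod 7 = 3, so Sunday + 3 = Wednesday.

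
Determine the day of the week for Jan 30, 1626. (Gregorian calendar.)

Doomsday rule: the anchor day for the 1600s is Tuesday. For year 26: 26÷12 = 2 r 2, and 2÷4 = 0, so 2+2+0 = 4.
Tuesday + 4 ≡ Saturday — that's 1626's doomsday.
In January the doomsday date is Jan 3 (1626 is not a leap year).
Jan 30 is 27 days after Jan 3; 27 mod 7 = 6, so Saturday + 6 = Friday.

Friday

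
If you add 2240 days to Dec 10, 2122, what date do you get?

January 27, 2129

+365 (one year) → Dec 10, 2123 (1875 left).
+366 (one year; includes Feb 29, 2124) → Dec 10, 2124 (1509 left).
+365 (one year) → Dec 10, 2125 (1144 left).
+365 (one year) → Dec 10, 2126 (779 left).
+365 (one year) → Dec 10, 2127 (414 left).
+366 (one year; includes Feb 29, 2128) → Dec 10, 2128 (48 left).
Dec has 31 days: +22 → Jan 1, 2129 (26 left).
+26 → Jan 27, 2129.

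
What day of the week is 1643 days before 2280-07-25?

Tuesday

First find the weekday of Jul 25, 2280. Doomsday rule: the anchor day for the 2200s is Friday. For year 80: 80÷12 = 6 r 8, and 8÷4 = 2, so 6+8+2 = 16.
Friday + 16 ≡ Sunday — that's 2280's doomsday.
In July the doomsday date is Jul 11.
Jul 25 is 14 days after Jul 11; 14 mod 7 = 0, so Sunday + 0 = Sunday.
1643 mod 7 = 5, so 1643 days before a Sunday is Sunday − 5 = Tuesday.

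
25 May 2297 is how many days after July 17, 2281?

Jul 17, 2281 → Jul 17, 2282: 365 days.
Jul 17, 2282 → Jul 17, 2283: 365 days.
Jul 17, 2283 → Jul 17, 2284: 366 days (Feb 29, 2284 is in that span).
Jul 17, 2284 → Jul 17, 2285: 365 days.
Jul 17, 2285 → Jul 17, 2286: 365 days.
Jul 17, 2286 → Jul 17, 2287: 365 days.
Jul 17, 2287 → Jul 17, 2288: 366 days (Feb 29, 2288 is in that span).
Jul 17, 2288 → Jul 17, 2289: 365 days.
Jul 17, 2289 → Jul 17, 2290: 365 days.
Jul 17, 2290 → Jul 17, 2291: 365 days.
Jul 17, 2291 → Jul 17, 2292: 366 days (Feb 29, 2292 is in that span).
Jul 17, 2292 → Jul 17, 2293: 365 days.
Jul 17, 2293 → Jul 17, 2294: 365 days.
Jul 17, 2294 → Jul 17, 2295: 365 days.
Jul 17, 2295 → Jul 17, 2296: 366 days (Feb 29, 2296 is in that span).
Jul 17, 2296 → Aug 17, 2296: 31 days (July has 31).
Aug 17, 2296 → Sep 17, 2296: 31 days (August has 31).
Sep 17, 2296 → Oct 17, 2296: 30 days (September has 30).
Oct 17, 2296 → Nov 17, 2296: 31 days (October has 31).
Nov 17, 2296 → Dec 17, 2296: 30 days (November has 30).
Dec 17, 2296 → Jan 17, 2297: 31 days (December has 31).
Jan 17, 2297 → Feb 17, 2297: 31 days (January has 31).
Feb 17, 2297 → Mar 17, 2297: 28 days (February has 28).
Mar 17, 2297 → Apr 17, 2297: 31 days (March has 31).
Apr 17, 2297 → May 17, 2297: 30 days (April has 30).
May 17, 2297 → May 25, 2297: 8 days.
Total: 5791 days.

5791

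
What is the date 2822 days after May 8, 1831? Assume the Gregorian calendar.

January 28, 1839

+366 (one year; includes Feb 29, 1832) → May 8, 1832 (2456 left).
+365 (one year) → May 8, 1833 (2091 left).
+365 (one year) → May 8, 1834 (1726 left).
+365 (one year) → May 8, 1835 (1361 left).
+366 (one year; includes Feb 29, 1836) → May 8, 1836 (995 left).
+365 (one year) → May 8, 1837 (630 left).
+365 (one year) → May 8, 1838 (265 left).
May has 31 days: +24 → Jun 1, 1838 (241 left).
Jun has 30 days: +30 → Jul 1, 1838 (211 left).
Jul has 31 days: +31 → Aug 1, 1838 (180 left).
Aug has 31 days: +31 → Sep 1, 1838 (149 left).
Sep has 30 days: +30 → Oct 1, 1838 (119 left).
Oct has 31 days: +31 → Nov 1, 1838 (88 left).
Nov has 30 days: +30 → Dec 1, 1838 (58 left).
Dec has 31 days: +31 → Jan 1, 1839 (27 left).
+27 → Jan 28, 1839.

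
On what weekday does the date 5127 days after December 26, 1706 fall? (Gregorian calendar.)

First find the weekday of Dec 26, 1706. Doomsday rule: the anchor day for the 1700s is Sunday. For year 06: 6÷12 = 0 r 6, and 6÷4 = 1, so 0+6+1 = 7.
Sunday + 7 ≡ Sunday — that's 1706's doomsday.
In December the doomsday date is Dec 12.
Dec 26 is 14 days after Dec 12; 14 mod 7 = 0, so Sunday + 0 = Sunday.
5127 mod 7 = 3, so 5127 days after a Sunday is Sunday + 3 = Wednesday.

Wednesday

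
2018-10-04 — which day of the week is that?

Thursday

Doomsday rule: the anchor day for the 2000s is Tuesday. For year 18: 18÷12 = 1 r 6, and 6÷4 = 1, so 1+6+1 = 8.
Tuesday + 8 ≡ Wednesday — that's 2018's doomsday.
In October the doomsday date is Oct 10.
Oct 4 is 6 days before Oct 10; 6 mod 7 = 6, so Wednesday − 6 = Thursday.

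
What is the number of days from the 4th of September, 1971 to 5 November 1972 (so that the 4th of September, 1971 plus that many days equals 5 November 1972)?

428

Sep 4, 1971 → Sep 4, 1972: 366 days (Feb 29, 1972 is in that span).
Sep 4, 1972 → Oct 4, 1972: 30 days (September has 30).
Oct 4, 1972 → Nov 4, 1972: 31 days (October has 31).
Nov 4, 1972 → Nov 5, 1972: 1 days.
Total: 428 days.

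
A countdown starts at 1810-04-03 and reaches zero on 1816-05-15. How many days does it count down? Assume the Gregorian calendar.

Apr 3, 1810 → Apr 3, 1811: 365 days.
Apr 3, 1811 → Apr 3, 1812: 366 days (Feb 29, 1812 is in that span).
Apr 3, 1812 → Apr 3, 1813: 365 days.
Apr 3, 1813 → Apr 3, 1814: 365 days.
Apr 3, 1814 → Apr 3, 1815: 365 days.
Apr 3, 1815 → Apr 3, 1816: 366 days (Feb 29, 1816 is in that span).
Apr 3, 1816 → May 3, 1816: 30 days (April has 30).
May 3, 1816 → May 15, 1816: 12 days.
Total: 2234 days.

2234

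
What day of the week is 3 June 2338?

Doomsday rule: the anchor day for the 2300s is Wednesday. For year 38: 38÷12 = 3 r 2, and 2÷4 = 0, so 3+2+0 = 5.
Wednesday + 5 ≡ Monday — that's 2338's doomsday.
In June the doomsday date is Jun 6.
Jun 3 is 3 days before Jun 6; 3 mod 7 = 3, so Monday − 3 = Friday.

Friday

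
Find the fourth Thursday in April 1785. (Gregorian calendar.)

April 1, 1785 is a Friday.
The first Thursday is therefore April 7 (6 days later).
The fourth Thursday is 7 + 3×7 = April 28.

April 28, 1785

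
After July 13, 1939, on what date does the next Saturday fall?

Jul 13, 1939 is a Thursday.
From Thursday to the next Saturday is 2 days.
Jul 13, 1939 + 2 = Jul 15, 1939.

July 15, 1939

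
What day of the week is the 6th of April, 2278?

Saturday

Doomsday rule: the anchor day for the 2200s is Friday. For year 78: 78÷12 = 6 r 6, and 6÷4 = 1, so 6+6+1 = 13.
Friday + 13 ≡ Thursday — that's 2278's doomsday.
In April the doomsday date is Apr 4.
Apr 6 is 2 days after Apr 4; 2 mod 7 = 2, so Thursday + 2 = Saturday.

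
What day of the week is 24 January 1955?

Monday

Doomsday rule: the anchor day for the 1900s is Wednesday. For year 55: 55÷12 = 4 r 7, and 7÷4 = 1, so 4+7+1 = 12.
Wednesday + 12 ≡ Monday — that's 1955's doomsday.
In January the doomsday date is Jan 3 (1955 is not a leap year).
Jan 24 is 21 days after Jan 3; 21 mod 7 = 0, so Monday + 0 = Monday.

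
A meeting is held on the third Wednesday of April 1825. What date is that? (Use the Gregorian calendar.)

April 20, 1825

April 1, 1825 is a Friday.
The first Wednesday is therefore April 6 (5 days later).
The third Wednesday is 6 + 2×7 = April 20.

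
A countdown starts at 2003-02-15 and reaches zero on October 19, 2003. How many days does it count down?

246

Feb 15, 2003 → Mar 15, 2003: 28 days (February has 28).
Mar 15, 2003 → Apr 15, 2003: 31 days (March has 31).
Apr 15, 2003 → May 15, 2003: 30 days (April has 30).
May 15, 2003 → Jun 15, 2003: 31 days (May has 31).
Jun 15, 2003 → Jul 15, 2003: 30 days (June has 30).
Jul 15, 2003 → Aug 15, 2003: 31 days (July has 31).
Aug 15, 2003 → Sep 15, 2003: 31 days (August has 31).
Sep 15, 2003 → Oct 15, 2003: 30 days (September has 30).
Oct 15, 2003 → Oct 19, 2003: 4 days.
Total: 246 days.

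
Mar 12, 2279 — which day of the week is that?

Doomsday rule: the anchor day for the 2200s is Friday. For year 79: 79÷12 = 6 r 7, and 7÷4 = 1, so 6+7+1 = 14.
Friday + 14 ≡ Friday — that's 2279's doomsday.
In March the doomsday date is Mar 14.
Mar 12 is 2 days before Mar 14; 2 mod 7 = 2, so Friday − 2 = Wednesday.

Wednesday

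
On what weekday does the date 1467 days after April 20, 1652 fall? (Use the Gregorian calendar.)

First find the weekday of Apr 20, 1652. Doomsday rule: the anchor day for the 1600s is Tuesday. For year 52: 52÷12 = 4 r 4, and 4÷4 = 1, so 4+4+1 = 9.
Tuesday + 9 ≡ Thursday — that's 1652's doomsday.
In April the doomsday date is Apr 4.
Apr 20 is 16 days after Apr 4; 16 mod 7 = 2, so Thursday + 2 = Saturday.
1467 mod 7 = 4, so 1467 days after a Saturday is Saturday + 4 = Wednesday.

Wednesday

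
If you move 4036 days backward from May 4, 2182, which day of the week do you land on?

Tuesday

First find the weekday of May 4, 2182. Doomsday rule: the anchor day for the 2100s is Sunday. For year 82: 82÷12 = 6 r 10, and 10÷4 = 2, so 6+10+2 = 18.
Sunday + 18 ≡ Thursday — that's 2182's doomsday.
In May the doomsday date is May 9.
May 4 is 5 days before May 9; 5 mod 7 = 5, so Thursday − 5 = Saturday.
4036 mod 7 = 4, so 4036 days before a Saturday is Saturday − 4 = Tuesday.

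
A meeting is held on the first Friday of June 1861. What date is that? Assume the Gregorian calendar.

June 7, 1861

June 1, 1861 is a Saturday.
The first Friday is therefore June 7 (6 days later).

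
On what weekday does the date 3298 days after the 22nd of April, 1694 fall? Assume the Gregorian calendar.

Friday

First find the weekday of Apr 22, 1694. Doomsday rule: the anchor day for the 1600s is Tuesday. For year 94: 94÷12 = 7 r 10, and 10÷4 = 2, so 7+10+2 = 19.
Tuesday + 19 ≡ Sunday — that's 1694's doomsday.
In April the doomsday date is Apr 4.
Apr 22 is 18 days after Apr 4; 18 mod 7 = 4, so Sunday + 4 = Thursday.
3298 mod 7 = 1, so 3298 days after a Thursday is Thursday + 1 = Friday.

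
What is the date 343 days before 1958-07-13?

August 4, 1957

−13 → Jun 30, 1958 (end of Jun, 30 days; 330 left).
−30 → May 31, 1958 (end of May, 31 days; 300 left).
−31 → Apr 30, 1958 (end of Apr, 30 days; 269 left).
−30 → Mar 31, 1958 (end of Mar, 31 days; 239 left).
−31 → Feb 28, 1958 (end of Feb, 28 days; 208 left).
−28 → Jan 31, 1958 (end of Jan, 31 days; 180 left).
−31 → Dec 31, 1957 (end of Dec, 31 days; 149 left).
−31 → Nov 30, 1957 (end of Nov, 30 days; 118 left).
−30 → Oct 31, 1957 (end of Oct, 31 days; 88 left).
−31 → Sep 30, 1957 (end of Sep, 30 days; 57 left).
−30 → Aug 31, 1957 (end of Aug, 31 days; 27 left).
−27 → Aug 4, 1957.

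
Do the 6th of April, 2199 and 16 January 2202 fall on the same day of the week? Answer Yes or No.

Yes

From Apr 6, 2199 to Jan 16, 2202 is 1015 days.
1015 mod 7 = 0, so they are the same weekday.
(Apr 6, 2199 is a Saturday; Jan 16, 2202 is a Saturday.)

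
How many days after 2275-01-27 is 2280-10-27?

2100

Jan 27, 2275 → Jan 27, 2276: 365 days.
Jan 27, 2276 → Jan 27, 2277: 366 days (Feb 29, 2276 is in that span).
Jan 27, 2277 → Jan 27, 2278: 365 days.
Jan 27, 2278 → Jan 27, 2279: 365 days.
Jan 27, 2279 → Jan 27, 2280: 365 days.
Jan 27, 2280 → Feb 27, 2280: 31 days (January has 31).
Feb 27, 2280 → Mar 27, 2280: 29 days (February has 29).
Mar 27, 2280 → Apr 27, 2280: 31 days (March has 31).
Apr 27, 2280 → May 27, 2280: 30 days (April has 30).
May 27, 2280 → Jun 27, 2280: 31 days (May has 31).
Jun 27, 2280 → Jul 27, 2280: 30 days (June has 30).
Jul 27, 2280 → Aug 27, 2280: 31 days (July has 31).
Aug 27, 2280 → Sep 27, 2280: 31 days (August has 31).
Sep 27, 2280 → Oct 27, 2280: 30 days.
Total: 2100 days.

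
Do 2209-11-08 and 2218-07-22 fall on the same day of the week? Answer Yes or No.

Yes

From Nov 8, 2209 to Jul 22, 2218 is 3178 days.
3178 mod 7 = 0, so they are the same weekday.
(Nov 8, 2209 is a Wednesday; Jul 22, 2218 is a Wednesday.)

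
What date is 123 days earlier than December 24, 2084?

−24 → Nov 30, 2084 (end of Nov, 30 days; 99 left).
−30 → Oct 31, 2084 (end of Oct, 31 days; 69 left).
−31 → Sep 30, 2084 (end of Sep, 30 days; 38 left).
−30 → Aug 31, 2084 (end of Aug, 31 days; 8 left).
−8 → Aug 23, 2084.

August 23, 2084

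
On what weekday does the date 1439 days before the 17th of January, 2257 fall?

Tuesday

Jan 17, 2257 is a Saturday.
1439 mod 7 = 4, so 1439 days before a Saturday is Saturday − 4 = Tuesday.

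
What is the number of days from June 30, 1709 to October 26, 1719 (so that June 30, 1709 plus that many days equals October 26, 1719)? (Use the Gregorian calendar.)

Jun 30, 1709 → Jun 30, 1710: 365 days.
Jun 30, 1710 → Jun 30, 1711: 365 days.
Jun 30, 1711 → Jun 30, 1712: 366 days (Feb 29, 1712 is in that span).
Jun 30, 1712 → Jun 30, 1713: 365 days.
Jun 30, 1713 → Jun 30, 1714: 365 days.
Jun 30, 1714 → Jun 30, 1715: 365 days.
Jun 30, 1715 → Jun 30, 1716: 366 days (Feb 29, 1716 is in that span).
Jun 30, 1716 → Jun 30, 1717: 365 days.
Jun 30, 1717 → Jun 30, 1718: 365 days.
Jun 30, 1718 → Jun 30, 1719: 365 days.
Jun 30, 1719 → Jul 30, 1719: 30 days (June has 30).
Jul 30, 1719 → Aug 30, 1719: 31 days (July has 31).
Aug 30, 1719 → Sep 30, 1719: 31 days (August has 31).
Sep 30, 1719 → Oct 26, 1719: 26 days.
Total: 3770 days.

3770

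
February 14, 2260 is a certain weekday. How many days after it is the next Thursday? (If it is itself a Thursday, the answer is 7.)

2

Feb 14, 2260 is a Tuesday.
From Tuesday to the next Thursday is 2 days.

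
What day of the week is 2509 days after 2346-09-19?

Sunday

Sep 19, 2346 is a Thursday.
2509 mod 7 = 3, so 2509 days after a Thursday is Thursday + 3 = Sunday.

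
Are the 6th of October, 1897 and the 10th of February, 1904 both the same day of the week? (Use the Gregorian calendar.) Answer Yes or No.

Yes

From Oct 6, 1897 to Feb 10, 1904 is 2317 days.
2317 mod 7 = 0, so they are the same weekday.
(Oct 6, 1897 is a Wednesday; Feb 10, 1904 is a Wednesday.)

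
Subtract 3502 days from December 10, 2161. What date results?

May 9, 2152

−365 (one year) → Dec 10, 2160 (3137 left).
−366 (one year; includes Feb 29, 2160) → Dec 10, 2159 (2771 left).
−365 (one year) → Dec 10, 2158 (2406 left).
−365 (one year) → Dec 10, 2157 (2041 left).
−365 (one year) → Dec 10, 2156 (1676 left).
−366 (one year; includes Feb 29, 2156) → Dec 10, 2155 (1310 left).
−365 (one year) → Dec 10, 2154 (945 left).
−365 (one year) → Dec 10, 2153 (580 left).
−365 (one year) → Dec 10, 2152 (215 left).
−10 → Nov 30, 2152 (end of Nov, 30 days; 205 left).
−30 → Oct 31, 2152 (end of Oct, 31 days; 175 left).
−31 → Sep 30, 2152 (end of Sep, 30 days; 144 left).
−30 → Aug 31, 2152 (end of Aug, 31 days; 114 left).
−31 → Jul 31, 2152 (end of Jul, 31 days; 83 left).
−31 → Jun 30, 2152 (end of Jun, 30 days; 52 left).
−30 → May 31, 2152 (end of May, 31 days; 22 left).
−22 → May 9, 2152.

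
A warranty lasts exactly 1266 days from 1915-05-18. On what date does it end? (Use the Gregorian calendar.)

+366 (one year; includes Feb 29, 1916) → May 18, 1916 (900 left).
+365 (one year) → May 18, 1917 (535 left).
+365 (one year) → May 18, 1918 (170 left).
May has 31 days: +14 → Jun 1, 1918 (156 left).
Jun has 30 days: +30 → Jul 1, 1918 (126 left).
Jul has 31 days: +31 → Aug 1, 1918 (95 left).
Aug has 31 days: +31 → Sep 1, 1918 (64 left).
Sep has 30 days: +30 → Oct 1, 1918 (34 left).
Oct has 31 days: +31 → Nov 1, 1918 (3 left).
+3 → Nov 4, 1918.

November 4, 1918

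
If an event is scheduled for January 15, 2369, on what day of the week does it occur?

Wednesday

Doomsday rule: the anchor day for the 2300s is Wednesday. For year 69: 69÷12 = 5 r 9, and 9÷4 = 2, so 5+9+2 = 16.
Wednesday + 16 ≡ Friday — that's 2369's doomsday.
In January the doomsday date is Jan 3 (2369 is not a leap year).
Jan 15 is 12 days after Jan 3; 12 mod 7 = 5, so Friday + 5 = Wednesday.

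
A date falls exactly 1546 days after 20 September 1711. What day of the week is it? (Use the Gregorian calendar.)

Saturday

First find the weekday of Sep 20, 1711. Doomsday rule: the anchor day for the 1700s is Sunday. For year 11: 11÷12 = 0 r 11, and 11÷4 = 2, so 0+11+2 = 13.
Sunday + 13 ≡ Saturday — that's 1711's doomsday.
In September the doomsday date is Sep 5.
Sep 20 is 15 days after Sep 5; 15 mod 7 = 1, so Saturday + 1 = Sunday.
1546 mod 7 = 6, so 1546 days after a Sunday is Sunday + 6 = Saturday.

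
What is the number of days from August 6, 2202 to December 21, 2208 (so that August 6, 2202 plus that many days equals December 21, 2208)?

2329

Aug 6, 2202 → Aug 6, 2203: 365 days.
Aug 6, 2203 → Aug 6, 2204: 366 days (Feb 29, 2204 is in that span).
Aug 6, 2204 → Aug 6, 2205: 365 days.
Aug 6, 2205 → Aug 6, 2206: 365 days.
Aug 6, 2206 → Aug 6, 2207: 365 days.
Aug 6, 2207 → Aug 6, 2208: 366 days (Feb 29, 2208 is in that span).
Aug 6, 2208 → Sep 6, 2208: 31 days (August has 31).
Sep 6, 2208 → Oct 6, 2208: 30 days (September has 30).
Oct 6, 2208 → Nov 6, 2208: 31 days (October has 31).
Nov 6, 2208 → Dec 6, 2208: 30 days (November has 30).
Dec 6, 2208 → Dec 21, 2208: 15 days.
Total: 2329 days.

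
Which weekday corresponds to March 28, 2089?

Doomsday rule: the anchor day for the 2000s is Tuesday. For year 89: 89÷12 = 7 r 5, and 5÷4 = 1, so 7+5+1 = 13.
Tuesday + 13 ≡ Monday — that's 2089's doomsday.
In March the doomsday date is Mar 14.
Mar 28 is 14 days after Mar 14; 14 mod 7 = 0, so Monday + 0 = Monday.

Monday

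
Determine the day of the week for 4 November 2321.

Friday

Doomsday rule: the anchor day for the 2300s is Wednesday. For year 21: 21÷12 = 1 r 9, and 9÷4 = 2, so 1+9+2 = 12.
Wednesday + 12 ≡ Monday — that's 2321's doomsday.
In November the doomsday date is Nov 7.
Nov 4 is 3 days before Nov 7; 3 mod 7 = 3, so Monday − 3 = Friday.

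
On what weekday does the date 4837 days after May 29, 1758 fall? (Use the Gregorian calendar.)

May 29, 1758 is a Monday.
4837 mod 7 = 0, so 4837 days after a Monday is Monday + 0 = Monday.

Monday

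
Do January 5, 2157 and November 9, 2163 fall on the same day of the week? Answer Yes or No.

From Jan 5, 2157 to Nov 9, 2163 is 2499 days.
2499 mod 7 = 0, so they are the same weekday.
(Jan 5, 2157 is a Wednesday; Nov 9, 2163 is a Wednesday.)

Yes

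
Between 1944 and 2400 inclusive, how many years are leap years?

Multiples of 4 in [1944,2400]: 115.
Of those, multiples of 100: 5 (not leap unless ÷400).
Multiples of 400: 2.
Leap years = 115 − 5 + 2 = 112.

112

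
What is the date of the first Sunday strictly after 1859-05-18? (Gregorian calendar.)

May 18, 1859 is a Wednesday.
From Wednesday to the next Sunday is 4 days.
May 18, 1859 + 4 = May 22, 1859.

May 22, 1859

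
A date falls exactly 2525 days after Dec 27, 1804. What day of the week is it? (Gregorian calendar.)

Tuesday

First find the weekday of Dec 27, 1804. Doomsday rule: the anchor day for the 1800s is Friday. For year 04: 4÷12 = 0 r 4, and 4÷4 = 1, so 0+4+1 = 5.
Friday + 5 ≡ Wednesday — that's 1804's doomsday.
In December the doomsday date is Dec 12.
Dec 27 is 15 days after Dec 12; 15 mod 7 = 1, so Wednesday + 1 = Thursday.
2525 mod 7 = 5, so 2525 days after a Thursday is Thursday + 5 = Tuesday.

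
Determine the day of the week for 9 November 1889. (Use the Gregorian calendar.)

Doomsday rule: the anchor day for the 1800s is Friday. For year 89: 89÷12 = 7 r 5, and 5÷4 = 1, so 7+5+1 = 13.
Friday + 13 ≡ Thursday — that's 1889's doomsday.
In November the doomsday date is Nov 7.
Nov 9 is 2 days after Nov 7; 2 mod 7 = 2, so Thursday + 2 = Saturday.

Saturday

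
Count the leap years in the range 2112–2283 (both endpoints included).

42

Multiples of 4 in [2112,2283]: 43.
Of those, multiples of 100: 1 (not leap unless ÷400).
Multiples of 400: 0.
Leap years = 43 − 1 + 0 = 42.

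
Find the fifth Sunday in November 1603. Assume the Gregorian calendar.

November 30, 1603

November 1, 1603 is a Saturday.
The first Sunday is therefore November 2 (1 days later).
The fifth Sunday is 2 + 4×7 = November 30.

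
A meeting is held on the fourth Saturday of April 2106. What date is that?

April 24, 2106

April 1, 2106 is a Thursday.
The first Saturday is therefore April 3 (2 days later).
The fourth Saturday is 3 + 3×7 = April 24.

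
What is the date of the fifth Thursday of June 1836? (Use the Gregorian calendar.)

June 30, 1836

June 1, 1836 is a Wednesday.
The first Thursday is therefore June 2 (1 days later).
The fifth Thursday is 2 + 4×7 = June 30.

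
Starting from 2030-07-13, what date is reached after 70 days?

September 21, 2030

Jul has 31 days: +19 → Aug 1, 2030 (51 left).
Aug has 31 days: +31 → Sep 1, 2030 (20 left).
+20 → Sep 21, 2030.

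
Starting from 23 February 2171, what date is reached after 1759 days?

+365 (one year) → Feb 23, 2172 (1394 left).
+366 (one year; includes Feb 29, 2172) → Feb 23, 2173 (1028 left).
+365 (one year) → Feb 23, 2174 (663 left).
+365 (one year) → Feb 23, 2175 (298 left).
Feb has 28 days: +6 → Mar 1, 2175 (292 left).
Mar has 31 days: +31 → Apr 1, 2175 (261 left).
Apr has 30 days: +30 → May 1, 2175 (231 left).
May has 31 days: +31 → Jun 1, 2175 (200 left).
Jun has 30 days: +30 → Jul 1, 2175 (170 left).
Jul has 31 days: +31 → Aug 1, 2175 (139 left).
Aug has 31 days: +31 → Sep 1, 2175 (108 left).
Sep has 30 days: +30 → Oct 1, 2175 (78 left).
Oct has 31 days: +31 → Nov 1, 2175 (47 left).
Nov has 30 days: +30 → Dec 1, 2175 (17 left).
+17 → Dec 18, 2175.

December 18, 2175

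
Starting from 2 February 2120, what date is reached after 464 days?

+366 (one year; includes Feb 29, 2120) → Feb 2, 2121 (98 left).
Feb has 28 days: +27 → Mar 1, 2121 (71 left).
Mar has 31 days: +31 → Apr 1, 2121 (40 left).
Apr has 30 days: +30 → May 1, 2121 (10 left).
+10 → May 11, 2121.

May 11, 2121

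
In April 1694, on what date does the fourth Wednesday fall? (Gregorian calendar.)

April 28, 1694

April 1, 1694 is a Thursday.
The first Wednesday is therefore April 7 (6 days later).
The fourth Wednesday is 7 + 3×7 = April 28.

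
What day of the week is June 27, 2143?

Doomsday rule: the anchor day for the 2100s is Sunday. For year 43: 43÷12 = 3 r 7, and 7÷4 = 1, so 3+7+1 = 11.
Sunday + 11 ≡ Thursday — that's 2143's doomsday.
In June the doomsday date is Jun 6.
Jun 27 is 21 days after Jun 6; 21 mod 7 = 0, so Thursday + 0 = Thursday.

Thursday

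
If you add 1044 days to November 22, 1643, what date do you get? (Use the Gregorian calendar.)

October 1, 1646

+366 (one year; includes Feb 29, 1644) → Nov 22, 1644 (678 left).
+365 (one year) → Nov 22, 1645 (313 left).
Nov has 30 days: +9 → Dec 1, 1645 (304 left).
Dec has 31 days: +31 → Jan 1, 1646 (273 left).
Jan has 31 days: +31 → Feb 1, 1646 (242 left).
Feb has 28 days: +28 → Mar 1, 1646 (214 left).
Mar has 31 days: +31 → Apr 1, 1646 (183 left).
Apr has 30 days: +30 → May 1, 1646 (153 left).
May has 31 days: +31 → Jun 1, 1646 (122 left).
Jun has 30 days: +30 → Jul 1, 1646 (92 left).
Jul has 31 days: +31 → Aug 1, 1646 (61 left).
Aug has 31 days: +31 → Sep 1, 1646 (30 left).
Sep has 30 days: +30 → Oct 1, 1646 (0 left).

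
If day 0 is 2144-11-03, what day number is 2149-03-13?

1591

Nov 3, 2144 → Nov 3, 2145: 365 days.
Nov 3, 2145 → Nov 3, 2146: 365 days.
Nov 3, 2146 → Nov 3, 2147: 365 days.
Nov 3, 2147 → Nov 3, 2148: 366 days (Feb 29, 2148 is in that span).
Nov 3, 2148 → Dec 3, 2148: 30 days (November has 30).
Dec 3, 2148 → Jan 3, 2149: 31 days (December has 31).
Jan 3, 2149 → Feb 3, 2149: 31 days (January has 31).
Feb 3, 2149 → Mar 3, 2149: 28 days (February has 28).
Mar 3, 2149 → Mar 13, 2149: 10 days.
Total: 1591 days.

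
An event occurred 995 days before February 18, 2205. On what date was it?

−366 (one year; includes Feb 29, 2204) → Feb 18, 2204 (629 left).
−365 (one year) → Feb 18, 2203 (264 left).
−18 → Jan 31, 2203 (end of Jan, 31 days; 246 left).
−31 → Dec 31, 2202 (end of Dec, 31 days; 215 left).
−31 → Nov 30, 2202 (end of Nov, 30 days; 184 left).
−30 → Oct 31, 2202 (end of Oct, 31 days; 154 left).
−31 → Sep 30, 2202 (end of Sep, 30 days; 123 left).
−30 → Aug 31, 2202 (end of Aug, 31 days; 93 left).
−31 → Jul 31, 2202 (end of Jul, 31 days; 62 left).
−31 → Jun 30, 2202 (end of Jun, 30 days; 31 left).
−30 → May 31, 2202 (end of May, 31 days; 1 left).
−1 → May 30, 2202.

May 30, 2202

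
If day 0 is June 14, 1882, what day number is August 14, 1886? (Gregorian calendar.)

Jun 14, 1882 → Jun 14, 1883: 365 days.
Jun 14, 1883 → Jun 14, 1884: 366 days (Feb 29, 1884 is in that span).
Jun 14, 1884 → Jun 14, 1885: 365 days.
Jun 14, 1885 → Jun 14, 1886: 365 days.
Jun 14, 1886 → Jul 14, 1886: 30 days (June has 30).
Jul 14, 1886 → Aug 14, 1886: 31 days.
Total: 1522 days.

1522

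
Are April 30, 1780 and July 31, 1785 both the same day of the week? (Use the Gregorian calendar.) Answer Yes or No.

Yes

From Apr 30, 1780 to Jul 31, 1785 is 1918 days.
1918 mod 7 = 0, so they are the same weekday.
(Apr 30, 1780 is a Sunday; Jul 31, 1785 is a Sunday.)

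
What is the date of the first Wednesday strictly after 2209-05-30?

May 31, 2209

May 30, 2209 is a Tuesday.
From Tuesday to the next Wednesday is 1 day.
May 30, 2209 + 1 = May 31, 2209.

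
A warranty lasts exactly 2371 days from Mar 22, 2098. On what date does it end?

September 18, 2104

+365 (one year) → Mar 22, 2099 (2006 left).
+365 (one year) → Mar 22, 2100 (1641 left).
+365 (one year) → Mar 22, 2101 (1276 left).
+365 (one year) → Mar 22, 2102 (911 left).
+365 (one year) → Mar 22, 2103 (546 left).
+366 (one year; includes Feb 29, 2104) → Mar 22, 2104 (180 left).
Mar has 31 days: +10 → Apr 1, 2104 (170 left).
Apr has 30 days: +30 → May 1, 2104 (140 left).
May has 31 days: +31 → Jun 1, 2104 (109 left).
Jun has 30 days: +30 → Jul 1, 2104 (79 left).
Jul has 31 days: +31 → Aug 1, 2104 (48 left).
Aug has 31 days: +31 → Sep 1, 2104 (17 left).
+17 → Sep 18, 2104.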